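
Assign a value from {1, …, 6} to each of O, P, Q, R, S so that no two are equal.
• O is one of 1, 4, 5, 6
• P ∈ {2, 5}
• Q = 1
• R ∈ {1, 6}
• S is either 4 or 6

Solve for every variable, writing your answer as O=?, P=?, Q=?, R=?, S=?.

O=5, P=2, Q=1, R=6, S=4

Q must be 1 (only option left). Remove 1 from O, R.
R must be 6 (only option left). So O, S can't be 6.
S has just one choice, so S = 4. Remove 4 from O.
O's domain is down to {5}, so O = 5. Eliminate 5 elsewhere: P.
P's domain is down to {2}, so P = 2.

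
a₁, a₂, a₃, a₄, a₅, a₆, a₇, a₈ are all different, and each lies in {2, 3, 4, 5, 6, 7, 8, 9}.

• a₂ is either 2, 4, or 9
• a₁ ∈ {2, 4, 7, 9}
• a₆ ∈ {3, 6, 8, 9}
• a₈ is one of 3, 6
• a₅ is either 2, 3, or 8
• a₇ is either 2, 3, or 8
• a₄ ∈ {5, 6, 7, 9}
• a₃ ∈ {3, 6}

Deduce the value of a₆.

The 8 variables draw from only 8 values {2, 3, 4, 5, 6, 7, 8, 9}, so each is used; only a₄ can be 5, hence a₄ = 5.
Among the 7 still-open variables, 7 fits only a₁ (and all 7 values in {2, 3, 4, 6, 7, 8, 9} must be used), so a₁ = 7.
The 6 still-open variables together cover exactly {2, 3, 4, 6, 8, 9} — 6 values for 6 variables — and 4 appears only in a₂'s list, so a₂ = 4.
The 5 still-open variables draw from only 5 values {2, 3, 6, 8, 9}, so each is used; only a₆ can be 9, hence a₆ = 9.

9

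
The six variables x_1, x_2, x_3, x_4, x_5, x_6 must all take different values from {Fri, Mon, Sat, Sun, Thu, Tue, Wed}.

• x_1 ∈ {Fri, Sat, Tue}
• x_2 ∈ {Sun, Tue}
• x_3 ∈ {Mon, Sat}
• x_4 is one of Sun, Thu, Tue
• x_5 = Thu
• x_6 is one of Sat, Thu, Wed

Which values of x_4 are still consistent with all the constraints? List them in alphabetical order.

x_5 must be Thu (only option left). So x_4, x_6 can't be Thu.
x_2 and x_4 share exactly the 2 values {Sun, Tue}; by pigeonhole those values go to them, so strike Sun, Tue from x_1.
No further eliminations apply; x_4 can still be any of Sun, Tue.

Sun, Tue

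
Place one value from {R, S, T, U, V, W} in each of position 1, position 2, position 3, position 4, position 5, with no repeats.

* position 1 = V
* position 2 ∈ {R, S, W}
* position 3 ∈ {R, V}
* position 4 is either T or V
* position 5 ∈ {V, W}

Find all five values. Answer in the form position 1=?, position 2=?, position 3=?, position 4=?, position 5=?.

position 1=V, position 2=S, position 3=R, position 4=T, position 5=W

position 1's domain is down to {V}, so position 1 = V. So position 3, position 4, position 5 can't be V.
position 3 has just one choice, so position 3 = R. Strike R from position 2.
position 4 must be T (only option left).
position 5's domain is down to {W}, so position 5 = W. Remove W from position 2.
position 2 must be S (only option left).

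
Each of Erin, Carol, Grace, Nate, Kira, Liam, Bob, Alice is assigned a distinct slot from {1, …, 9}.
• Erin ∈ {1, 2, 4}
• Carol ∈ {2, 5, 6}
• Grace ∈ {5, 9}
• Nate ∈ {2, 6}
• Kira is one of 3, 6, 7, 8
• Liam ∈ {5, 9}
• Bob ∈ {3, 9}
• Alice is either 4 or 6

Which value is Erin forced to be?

1

Grace and Liam between them cover only {5, 9} — a naked pair. Remove those values from Carol, Bob.
Bob must be 3 (only option left). Remove 3 from Kira.
Carol and Nate between them cover only {2, 6} — a naked pair. Remove those values from Erin, Kira, Alice.
Alice must be 4 (only option left). So Erin can't be 4.
So Erin = 1.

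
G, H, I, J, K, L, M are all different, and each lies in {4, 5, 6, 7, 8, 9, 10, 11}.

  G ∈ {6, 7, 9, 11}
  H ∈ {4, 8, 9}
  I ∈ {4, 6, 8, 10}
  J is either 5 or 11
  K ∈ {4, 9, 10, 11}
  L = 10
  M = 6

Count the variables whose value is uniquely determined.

2

L must be 10 (only option left). Strike 10 from I, K.
M's domain is down to {6}, so M = 6. So G, I can't be 6.
Determined: L=10, M=6. The other variables each still have more than one consistent value. That makes 2.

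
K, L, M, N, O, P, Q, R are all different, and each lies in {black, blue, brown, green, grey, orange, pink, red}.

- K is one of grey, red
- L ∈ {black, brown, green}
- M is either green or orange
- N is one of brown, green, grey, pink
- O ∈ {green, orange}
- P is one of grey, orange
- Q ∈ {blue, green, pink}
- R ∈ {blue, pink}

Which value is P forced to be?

The 8 variables together cover exactly {black, blue, brown, green, grey, orange, pink, red} — 8 values for 8 variables — and black appears only in L's list, so L = black.
The 7 still-open variables draw from only 7 values {blue, brown, green, grey, orange, pink, red}, so each is used; only N can be brown, hence N = brown.
The 6 still-open variables together cover exactly {blue, green, grey, orange, pink, red} — 6 values for 6 variables — and red appears only in K's list, so K = red.
The 5 still-open variables together cover exactly {blue, green, grey, orange, pink} — 5 values for 5 variables — and grey appears only in P's list, so P = grey.

grey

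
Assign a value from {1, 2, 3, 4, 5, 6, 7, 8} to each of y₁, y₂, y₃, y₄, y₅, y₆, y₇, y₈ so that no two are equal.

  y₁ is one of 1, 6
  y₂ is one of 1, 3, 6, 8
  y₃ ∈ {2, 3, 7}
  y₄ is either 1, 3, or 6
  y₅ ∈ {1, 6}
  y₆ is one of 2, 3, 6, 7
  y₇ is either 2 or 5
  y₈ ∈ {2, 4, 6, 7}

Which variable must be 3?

The 8 variables draw from only 8 values {1, 2, 3, 4, 5, 6, 7, 8}, so each is used; only y₈ can be 4, hence y₈ = 4.
Among the 7 still-open variables, 5 fits only y₇ (and all 7 values in {1, 2, 3, 5, 6, 7, 8} must be used), so y₇ = 5.
The 6 still-open variables together cover exactly {1, 2, 3, 6, 7, 8} — 6 values for 6 variables — and 8 appears only in y₂'s list, so y₂ = 8.
The 2 variables y₁ and y₅ are confined to {1, 6}, which locks those values in; drop them from y₄, y₆.
So 3 goes to y₄.

y₄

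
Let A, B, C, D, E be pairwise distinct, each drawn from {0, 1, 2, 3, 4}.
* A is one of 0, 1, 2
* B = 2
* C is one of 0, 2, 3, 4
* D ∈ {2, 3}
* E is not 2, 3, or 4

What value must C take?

4

B must be 2 (only option left). Strike 2 from A, C, D.
D must be 3 (only option left). So C can't be 3.
The 3 still-open variables together cover exactly {0, 1, 4} — 3 values for 3 variables — and 4 appears only in C's list, so C = 4.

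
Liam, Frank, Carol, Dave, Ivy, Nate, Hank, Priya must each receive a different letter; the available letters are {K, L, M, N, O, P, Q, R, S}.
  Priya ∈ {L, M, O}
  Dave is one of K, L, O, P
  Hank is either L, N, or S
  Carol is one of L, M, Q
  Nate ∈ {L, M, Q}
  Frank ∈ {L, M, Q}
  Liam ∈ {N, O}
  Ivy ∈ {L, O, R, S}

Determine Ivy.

The 3 variables Frank, Carol, Nate are confined to {L, M, Q}, which locks those values in; drop them from Dave, Ivy, Hank, Priya.
Priya has just one choice, so Priya = O. So Liam, Dave, Ivy can't be O.
Liam's domain is down to {N}, so Liam = N. So Hank can't be N.
Hank must be S (only option left). So Ivy can't be S.
So Ivy = R.

R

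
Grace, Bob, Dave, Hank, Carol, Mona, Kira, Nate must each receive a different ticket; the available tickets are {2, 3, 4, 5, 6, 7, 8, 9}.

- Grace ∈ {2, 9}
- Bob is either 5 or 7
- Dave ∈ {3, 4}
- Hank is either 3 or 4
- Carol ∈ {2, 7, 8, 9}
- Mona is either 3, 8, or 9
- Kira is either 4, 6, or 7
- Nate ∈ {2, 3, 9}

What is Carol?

7

Among the 8 variables, 5 fits only Bob (and all 8 values in {2, 3, 4, 5, 6, 7, 8, 9} must be used), so Bob = 5.
The 7 still-open variables draw from only 7 values {2, 3, 4, 6, 7, 8, 9}, so each is used; only Kira can be 6, hence Kira = 6.
The 6 still-open variables together cover exactly {2, 3, 4, 7, 8, 9} — 6 values for 6 variables — and 7 appears only in Carol's list, so Carol = 7.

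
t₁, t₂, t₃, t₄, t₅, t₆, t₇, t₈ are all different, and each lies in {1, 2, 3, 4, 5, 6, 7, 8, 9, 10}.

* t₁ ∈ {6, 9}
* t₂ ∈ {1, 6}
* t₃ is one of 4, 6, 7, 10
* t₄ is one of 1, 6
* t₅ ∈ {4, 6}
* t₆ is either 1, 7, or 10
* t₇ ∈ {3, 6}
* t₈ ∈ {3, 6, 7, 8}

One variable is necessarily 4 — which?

The 8 variables draw from only 8 values {1, 3, 4, 6, 7, 8, 9, 10}, so each is used; only t₈ can be 8, hence t₈ = 8.
The 7 still-open variables draw from only 7 values {1, 3, 4, 6, 7, 9, 10}, so each is used; only t₇ can be 3, hence t₇ = 3.
The 6 still-open variables together cover exactly {1, 4, 6, 7, 9, 10} — 6 values for 6 variables — and 9 appears only in t₁'s list, so t₁ = 9.
The 2 variables t₂ and t₄ are confined to {1, 6}, which locks those values in; drop them from t₃, t₅, t₆.
So 4 goes to t₅.

t₅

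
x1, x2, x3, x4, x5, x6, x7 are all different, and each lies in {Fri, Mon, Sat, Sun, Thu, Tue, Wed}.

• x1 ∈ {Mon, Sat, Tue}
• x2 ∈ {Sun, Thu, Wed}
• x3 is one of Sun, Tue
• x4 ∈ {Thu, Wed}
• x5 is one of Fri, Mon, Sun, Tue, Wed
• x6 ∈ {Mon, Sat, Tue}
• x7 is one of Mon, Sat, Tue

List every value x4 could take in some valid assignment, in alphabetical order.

The 7 variables together cover exactly {Fri, Mon, Sat, Sun, Thu, Tue, Wed} — 7 values for 7 variables — and Fri appears only in x5's list, so x5 = Fri.
x1, x6, x7 between them cover only {Mon, Sat, Tue} — a naked triple. Remove those values from x3.
x3 has just one choice, so x3 = Sun. Remove Sun from x2.
No further eliminations apply; x4 can still be any of Thu, Wed.

Thu, Wed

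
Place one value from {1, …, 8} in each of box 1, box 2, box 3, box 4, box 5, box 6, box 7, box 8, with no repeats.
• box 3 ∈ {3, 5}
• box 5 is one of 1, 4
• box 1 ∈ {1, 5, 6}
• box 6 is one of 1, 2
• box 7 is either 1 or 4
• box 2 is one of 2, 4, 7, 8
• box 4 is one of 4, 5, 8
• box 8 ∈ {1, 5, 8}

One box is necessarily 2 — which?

box 6

The 8 variables together cover exactly {1, 2, 3, 4, 5, 6, 7, 8} — 8 values for 8 variables — and 3 appears only in box 3's list, so box 3 = 3.
The 7 still-open variables draw from only 7 values {1, 2, 4, 5, 6, 7, 8}, so each is used; only box 1 can be 6, hence box 1 = 6.
The 6 still-open variables together cover exactly {1, 2, 4, 5, 7, 8} — 6 values for 6 variables — and 7 appears only in box 2's list, so box 2 = 7.
Among the 5 still-open variables, 2 fits only box 6 (and all 5 values in {1, 2, 4, 5, 8} must be used), so box 6 = 2.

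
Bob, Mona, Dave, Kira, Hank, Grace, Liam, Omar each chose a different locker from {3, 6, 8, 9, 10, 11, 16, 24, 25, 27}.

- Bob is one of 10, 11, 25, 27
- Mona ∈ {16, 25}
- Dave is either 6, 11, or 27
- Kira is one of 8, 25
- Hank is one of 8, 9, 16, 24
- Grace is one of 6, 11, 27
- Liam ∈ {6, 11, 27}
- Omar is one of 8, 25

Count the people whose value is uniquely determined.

Kira and Omar share exactly the 2 values {8, 25}; by pigeonhole those values go to them, so strike 8, 25 from Bob, Mona, Hank.
Mona has just one choice, so Mona = 16. Eliminate 16 elsewhere: Hank.
Dave, Grace, Liam between them cover only {6, 11, 27} — a naked triple. Remove those values from Bob.
Bob must be 10 (only option left).
Determined: Bob=10, Mona=16. The other people each still have more than one consistent value. That makes 2.

2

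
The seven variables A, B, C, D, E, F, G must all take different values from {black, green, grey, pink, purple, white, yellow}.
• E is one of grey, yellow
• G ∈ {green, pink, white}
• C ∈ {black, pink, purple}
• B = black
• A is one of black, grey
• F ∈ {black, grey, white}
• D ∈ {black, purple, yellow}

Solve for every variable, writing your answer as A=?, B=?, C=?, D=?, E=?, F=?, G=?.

A=grey, B=black, C=pink, D=purple, E=yellow, F=white, G=green

B's domain is down to {black}, so B = black. Strike black from A, C, D, F.
A has just one choice, so A = grey. So E, F can't be grey.
E has just one choice, so E = yellow. So D can't be yellow.
F's domain is down to {white}, so F = white. Strike white from G.
D's domain is down to {purple}, so D = purple. Strike purple from C.
C has just one choice, so C = pink. So G can't be pink.
G's domain is down to {green}, so G = green.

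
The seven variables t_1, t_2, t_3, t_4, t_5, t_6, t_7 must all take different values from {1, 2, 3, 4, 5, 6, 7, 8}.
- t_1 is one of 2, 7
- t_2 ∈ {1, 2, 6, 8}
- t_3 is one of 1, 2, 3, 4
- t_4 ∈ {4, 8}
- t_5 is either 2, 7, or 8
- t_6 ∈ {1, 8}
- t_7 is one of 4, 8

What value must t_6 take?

1

The 7 variables together cover exactly {1, 2, 3, 4, 6, 7, 8} — 7 values for 7 variables — and 3 appears only in t_3's list, so t_3 = 3.
The 6 still-open variables together cover exactly {1, 2, 4, 6, 7, 8} — 6 values for 6 variables — and 6 appears only in t_2's list, so t_2 = 6.
The 5 still-open variables draw from only 5 values {1, 2, 4, 7, 8}, so each is used; only t_6 can be 1, hence t_6 = 1.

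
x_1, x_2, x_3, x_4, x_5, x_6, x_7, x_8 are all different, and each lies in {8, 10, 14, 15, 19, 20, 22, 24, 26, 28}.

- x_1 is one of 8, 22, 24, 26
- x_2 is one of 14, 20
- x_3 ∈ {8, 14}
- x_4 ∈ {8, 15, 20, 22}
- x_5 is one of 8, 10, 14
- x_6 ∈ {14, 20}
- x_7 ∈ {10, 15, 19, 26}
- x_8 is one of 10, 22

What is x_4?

The 2 variables x_2 and x_6 are confined to {14, 20}, which locks those values in; drop them from x_3, x_4, x_5.
x_3 has just one choice, so x_3 = 8. Remove 8 from x_1, x_4, x_5.
x_5 must be 10 (only option left). Eliminate 10 elsewhere: x_7, x_8.
x_8 has just one choice, so x_8 = 22. Strike 22 from x_1, x_4.
So x_4 = 15.

15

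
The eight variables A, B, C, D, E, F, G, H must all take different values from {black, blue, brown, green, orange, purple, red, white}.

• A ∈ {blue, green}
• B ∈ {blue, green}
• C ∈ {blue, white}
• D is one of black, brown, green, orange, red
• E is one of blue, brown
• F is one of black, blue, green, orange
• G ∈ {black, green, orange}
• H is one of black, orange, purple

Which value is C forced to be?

white

The 8 variables together cover exactly {black, blue, brown, green, orange, purple, red, white} — 8 values for 8 variables — and purple appears only in H's list, so H = purple.
Among the 7 still-open variables, red fits only D (and all 7 values in {black, blue, brown, green, orange, red, white} must be used), so D = red.
Among the 6 still-open variables, brown fits only E (and all 6 values in {black, blue, brown, green, orange, white} must be used), so E = brown.
The 5 still-open variables together cover exactly {black, blue, green, orange, white} — 5 values for 5 variables — and white appears only in C's list, so C = white.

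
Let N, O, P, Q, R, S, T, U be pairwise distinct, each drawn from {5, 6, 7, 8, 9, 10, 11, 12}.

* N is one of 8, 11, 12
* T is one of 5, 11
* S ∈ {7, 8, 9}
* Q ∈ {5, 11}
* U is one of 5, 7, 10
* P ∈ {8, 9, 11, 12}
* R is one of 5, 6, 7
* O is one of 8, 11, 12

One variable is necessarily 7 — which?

S

The 8 variables draw from only 8 values {5, 6, 7, 8, 9, 10, 11, 12}, so each is used; only R can be 6, hence R = 6.
Among the 7 still-open variables, 10 fits only U (and all 7 values in {5, 7, 8, 9, 10, 11, 12} must be used), so U = 10.
The 6 still-open variables together cover exactly {5, 7, 8, 9, 11, 12} — 6 values for 6 variables — and 7 appears only in S's list, so S = 7.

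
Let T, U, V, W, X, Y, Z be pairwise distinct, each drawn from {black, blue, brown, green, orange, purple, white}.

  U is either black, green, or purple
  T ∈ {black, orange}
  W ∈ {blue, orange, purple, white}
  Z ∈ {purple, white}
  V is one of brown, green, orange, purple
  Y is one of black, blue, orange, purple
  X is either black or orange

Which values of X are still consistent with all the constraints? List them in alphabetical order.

black, orange

The 7 variables draw from only 7 values {black, blue, brown, green, orange, purple, white}, so each is used; only V can be brown, hence V = brown.
Among the 6 still-open variables, green fits only U (and all 6 values in {black, blue, green, orange, purple, white} must be used), so U = green.
T and X between them cover only {black, orange} — a naked pair. Remove those values from W, Y.
No further eliminations apply; X can still be any of black, orange.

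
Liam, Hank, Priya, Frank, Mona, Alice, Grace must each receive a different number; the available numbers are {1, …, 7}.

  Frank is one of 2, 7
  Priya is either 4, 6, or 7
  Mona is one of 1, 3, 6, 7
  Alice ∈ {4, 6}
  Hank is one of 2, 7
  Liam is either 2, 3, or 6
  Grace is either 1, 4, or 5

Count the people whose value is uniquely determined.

3

The 7 variables together cover exactly {1, 2, 3, 4, 5, 6, 7} — 7 values for 7 variables — and 5 appears only in Grace's list, so Grace = 5.
The 6 still-open variables draw from only 6 values {1, 2, 3, 4, 6, 7}, so each is used; only Mona can be 1, hence Mona = 1.
Among the 5 still-open variables, 3 fits only Liam (and all 5 values in {2, 3, 4, 6, 7} must be used), so Liam = 3.
The 2 variables Hank and Frank are confined to {2, 7}, which locks those values in; drop them from Priya.
Determined: Liam=3, Mona=1, Grace=5. The other people each still have more than one consistent value. That makes 3.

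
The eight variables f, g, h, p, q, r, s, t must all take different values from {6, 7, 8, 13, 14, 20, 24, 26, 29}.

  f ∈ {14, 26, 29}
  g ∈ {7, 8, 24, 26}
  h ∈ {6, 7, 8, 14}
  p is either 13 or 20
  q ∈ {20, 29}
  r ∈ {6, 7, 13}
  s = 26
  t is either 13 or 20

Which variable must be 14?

s has just one choice, so s = 26. So f, g can't be 26.
p and t between them cover only {13, 20} — a naked pair. Remove those values from q, r.
q has just one choice, so q = 29. So f can't be 29.
So 14 goes to f.

f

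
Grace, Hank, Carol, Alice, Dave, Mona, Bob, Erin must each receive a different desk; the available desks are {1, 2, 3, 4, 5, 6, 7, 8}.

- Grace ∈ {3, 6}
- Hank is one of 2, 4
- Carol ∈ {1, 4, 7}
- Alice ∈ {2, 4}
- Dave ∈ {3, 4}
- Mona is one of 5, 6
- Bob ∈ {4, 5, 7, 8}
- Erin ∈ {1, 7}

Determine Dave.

Among the 8 variables, 8 fits only Bob (and all 8 values in {1, 2, 3, 4, 5, 6, 7, 8} must be used), so Bob = 8.
The 7 still-open variables draw from only 7 values {1, 2, 3, 4, 5, 6, 7}, so each is used; only Mona can be 5, hence Mona = 5.
The 6 still-open variables together cover exactly {1, 2, 3, 4, 6, 7} — 6 values for 6 variables — and 6 appears only in Grace's list, so Grace = 6.
Among the 5 still-open variables, 3 fits only Dave (and all 5 values in {1, 2, 3, 4, 7} must be used), so Dave = 3.

3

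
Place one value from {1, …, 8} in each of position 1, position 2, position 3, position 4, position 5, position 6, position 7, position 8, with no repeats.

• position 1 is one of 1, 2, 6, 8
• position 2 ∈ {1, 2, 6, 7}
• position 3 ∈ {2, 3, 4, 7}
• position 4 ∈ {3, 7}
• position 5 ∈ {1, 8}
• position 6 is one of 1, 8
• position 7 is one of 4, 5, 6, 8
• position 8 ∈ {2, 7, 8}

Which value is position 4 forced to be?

3

Among the 8 variables, 5 fits only position 7 (and all 8 values in {1, 2, 3, 4, 5, 6, 7, 8} must be used), so position 7 = 5.
The 7 still-open variables draw from only 7 values {1, 2, 3, 4, 6, 7, 8}, so each is used; only position 3 can be 4, hence position 3 = 4.
The 6 still-open variables together cover exactly {1, 2, 3, 6, 7, 8} — 6 values for 6 variables — and 3 appears only in position 4's list, so position 4 = 3.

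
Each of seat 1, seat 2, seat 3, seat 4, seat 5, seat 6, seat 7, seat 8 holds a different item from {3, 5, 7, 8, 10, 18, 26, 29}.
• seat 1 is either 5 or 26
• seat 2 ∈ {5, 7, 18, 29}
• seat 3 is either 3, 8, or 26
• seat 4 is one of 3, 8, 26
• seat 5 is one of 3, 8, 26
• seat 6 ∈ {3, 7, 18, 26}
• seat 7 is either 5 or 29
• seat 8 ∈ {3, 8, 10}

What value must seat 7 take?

The 8 variables together cover exactly {3, 5, 7, 8, 10, 18, 26, 29} — 8 values for 8 variables — and 10 appears only in seat 8's list, so seat 8 = 10.
seat 3, seat 4, seat 5 share exactly the 3 values {3, 8, 26}; by pigeonhole those values go to them, so strike 3, 8, 26 from seat 1, seat 6.
That leaves seat 1 = 5. So seat 2, seat 7 can't be 5.
So seat 7 = 29.

29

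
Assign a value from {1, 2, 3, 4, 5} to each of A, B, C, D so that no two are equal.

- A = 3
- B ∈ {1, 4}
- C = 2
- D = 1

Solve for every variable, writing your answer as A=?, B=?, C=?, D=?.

A must be 3 (only option left).
C's domain is down to {2}, so C = 2.
D's domain is down to {1}, so D = 1. Eliminate 1 elsewhere: B.
B must be 4 (only option left).

A=3, B=4, C=2, D=1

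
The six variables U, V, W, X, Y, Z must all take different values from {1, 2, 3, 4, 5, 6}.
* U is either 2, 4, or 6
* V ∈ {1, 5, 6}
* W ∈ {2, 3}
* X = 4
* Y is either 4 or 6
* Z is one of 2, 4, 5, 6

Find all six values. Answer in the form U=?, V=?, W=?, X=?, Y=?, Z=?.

U=2, V=1, W=3, X=4, Y=6, Z=5

X's domain is down to {4}, so X = 4. Remove 4 from U, Y, Z.
That leaves Y = 6. Strike 6 from U, V, Z.
U's domain is down to {2}, so U = 2. So W, Z can't be 2.
W must be 3 (only option left).
Z must be 5 (only option left). Eliminate 5 elsewhere: V.
V has just one choice, so V = 1.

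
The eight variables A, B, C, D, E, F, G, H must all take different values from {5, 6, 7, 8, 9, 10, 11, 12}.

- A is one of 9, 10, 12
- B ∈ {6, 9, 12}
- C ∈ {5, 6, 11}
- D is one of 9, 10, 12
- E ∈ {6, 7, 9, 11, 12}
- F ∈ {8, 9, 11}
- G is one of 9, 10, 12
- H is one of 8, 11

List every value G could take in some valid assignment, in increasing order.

9, 10, 12

Among the 8 variables, 5 fits only C (and all 8 values in {5, 6, 7, 8, 9, 10, 11, 12} must be used), so C = 5.
The 7 still-open variables together cover exactly {6, 7, 8, 9, 10, 11, 12} — 7 values for 7 variables — and 7 appears only in E's list, so E = 7.
The 6 still-open variables draw from only 6 values {6, 8, 9, 10, 11, 12}, so each is used; only B can be 6, hence B = 6.
The 3 variables A, D, G are confined to {9, 10, 12}, which locks those values in; drop them from F.
No further eliminations apply; G can still be any of 9, 10, 12.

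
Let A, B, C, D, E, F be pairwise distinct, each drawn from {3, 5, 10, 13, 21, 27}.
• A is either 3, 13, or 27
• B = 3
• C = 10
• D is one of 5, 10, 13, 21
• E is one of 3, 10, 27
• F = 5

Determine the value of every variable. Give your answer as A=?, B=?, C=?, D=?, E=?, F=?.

A=13, B=3, C=10, D=21, E=27, F=5

B's domain is down to {3}, so B = 3. Remove 3 from A, E.
C has just one choice, so C = 10. Strike 10 from D, E.
That leaves E = 27. Strike 27 from A.
F's domain is down to {5}, so F = 5. Eliminate 5 elsewhere: D.
A's domain is down to {13}, so A = 13. Strike 13 from D.
D's domain is down to {21}, so D = 21.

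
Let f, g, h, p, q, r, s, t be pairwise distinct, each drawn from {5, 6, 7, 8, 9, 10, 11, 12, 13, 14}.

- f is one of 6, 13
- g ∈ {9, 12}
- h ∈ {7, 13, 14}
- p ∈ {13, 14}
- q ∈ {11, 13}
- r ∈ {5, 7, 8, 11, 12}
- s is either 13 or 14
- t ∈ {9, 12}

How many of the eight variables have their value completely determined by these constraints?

g and t share exactly the 2 values {9, 12}; by pigeonhole those values go to them, so strike 9, 12 from r.
p and s share exactly the 2 values {13, 14}; by pigeonhole those values go to them, so strike 13, 14 from f, h, q.
f must be 6 (only option left).
That leaves h = 7. Strike 7 from r.
q's domain is down to {11}, so q = 11. Strike 11 from r.
Determined: f=6, h=7, q=11. The other variables each still have more than one consistent value. That makes 3.

3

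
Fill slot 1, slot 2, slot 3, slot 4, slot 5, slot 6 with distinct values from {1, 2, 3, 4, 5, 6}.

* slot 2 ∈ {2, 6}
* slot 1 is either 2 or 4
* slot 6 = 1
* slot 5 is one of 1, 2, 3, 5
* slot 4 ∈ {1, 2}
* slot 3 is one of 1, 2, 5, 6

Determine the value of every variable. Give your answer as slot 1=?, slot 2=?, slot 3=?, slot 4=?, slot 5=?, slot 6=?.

slot 6 has just one choice, so slot 6 = 1. Remove 1 from slot 3, slot 4, slot 5.
slot 4 must be 2 (only option left). Eliminate 2 elsewhere: slot 1, slot 2, slot 3, slot 5.
That leaves slot 1 = 4.
slot 2 has just one choice, so slot 2 = 6. So slot 3 can't be 6.
slot 3 must be 5 (only option left). Eliminate 5 elsewhere: slot 5.
slot 5 has just one choice, so slot 5 = 3.

slot 1=4, slot 2=6, slot 3=5, slot 4=2, slot 5=3, slot 6=1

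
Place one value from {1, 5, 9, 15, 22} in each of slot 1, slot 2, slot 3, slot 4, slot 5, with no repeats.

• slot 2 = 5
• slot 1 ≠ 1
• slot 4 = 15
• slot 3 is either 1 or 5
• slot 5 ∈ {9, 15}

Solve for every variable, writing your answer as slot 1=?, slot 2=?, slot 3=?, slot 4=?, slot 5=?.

slot 1=22, slot 2=5, slot 3=1, slot 4=15, slot 5=9

slot 2 must be 5 (only option left). Remove 5 from slot 1, slot 3.
slot 3 has just one choice, so slot 3 = 1.
slot 4 must be 15 (only option left). Eliminate 15 elsewhere: slot 1, slot 5.
slot 5's domain is down to {9}, so slot 5 = 9. Remove 9 from slot 1.
slot 1 has just one choice, so slot 1 = 22.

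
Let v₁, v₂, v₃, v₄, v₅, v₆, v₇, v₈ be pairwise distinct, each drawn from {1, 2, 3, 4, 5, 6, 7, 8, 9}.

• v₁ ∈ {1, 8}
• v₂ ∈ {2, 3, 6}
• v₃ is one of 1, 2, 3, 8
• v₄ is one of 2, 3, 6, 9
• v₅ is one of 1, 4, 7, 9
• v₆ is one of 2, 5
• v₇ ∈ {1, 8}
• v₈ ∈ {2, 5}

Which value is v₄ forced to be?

v₁ and v₇ between them cover only {1, 8} — a naked pair. Remove those values from v₃, v₅.
v₆ and v₈ share exactly the 2 values {2, 5}; by pigeonhole those values go to them, so strike 2, 5 from v₂, v₃, v₄.
v₃ must be 3 (only option left). Eliminate 3 elsewhere: v₂, v₄.
v₂ has just one choice, so v₂ = 6. Eliminate 6 elsewhere: v₄.
So v₄ = 9.

9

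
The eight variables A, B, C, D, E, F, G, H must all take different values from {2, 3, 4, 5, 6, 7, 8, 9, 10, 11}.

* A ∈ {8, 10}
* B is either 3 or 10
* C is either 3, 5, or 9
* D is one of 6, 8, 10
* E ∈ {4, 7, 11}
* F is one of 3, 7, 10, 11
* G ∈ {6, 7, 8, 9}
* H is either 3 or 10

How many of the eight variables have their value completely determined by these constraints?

2

The 2 variables B and H are confined to {3, 10}, which locks those values in; drop them from A, C, D, F.
A has just one choice, so A = 8. Eliminate 8 elsewhere: D, G.
D must be 6 (only option left). So G can't be 6.
Determined: A=8, D=6. The other variables each still have more than one consistent value. That makes 2.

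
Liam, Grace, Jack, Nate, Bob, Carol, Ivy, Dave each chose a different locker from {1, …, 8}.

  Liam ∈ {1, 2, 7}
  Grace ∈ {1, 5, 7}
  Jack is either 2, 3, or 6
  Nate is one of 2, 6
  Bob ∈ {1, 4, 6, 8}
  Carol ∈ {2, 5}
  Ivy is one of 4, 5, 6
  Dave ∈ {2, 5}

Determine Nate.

6

Among the 8 variables, 3 fits only Jack (and all 8 values in {1, 2, 3, 4, 5, 6, 7, 8} must be used), so Jack = 3.
Among the 7 still-open variables, 8 fits only Bob (and all 7 values in {1, 2, 4, 5, 6, 7, 8} must be used), so Bob = 8.
The 6 still-open variables together cover exactly {1, 2, 4, 5, 6, 7} — 6 values for 6 variables — and 4 appears only in Ivy's list, so Ivy = 4.
The 5 still-open variables together cover exactly {1, 2, 5, 6, 7} — 5 values for 5 variables — and 6 appears only in Nate's list, so Nate = 6.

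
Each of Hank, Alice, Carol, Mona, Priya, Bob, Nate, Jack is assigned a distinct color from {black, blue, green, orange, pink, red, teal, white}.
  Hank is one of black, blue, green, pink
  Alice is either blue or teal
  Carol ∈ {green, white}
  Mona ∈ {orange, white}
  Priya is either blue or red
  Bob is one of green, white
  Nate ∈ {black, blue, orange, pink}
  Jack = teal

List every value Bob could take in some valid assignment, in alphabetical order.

Jack's domain is down to {teal}, so Jack = teal. Strike teal from Alice.
Alice has just one choice, so Alice = blue. Strike blue from Hank, Priya, Nate.
Priya must be red (only option left).
Carol and Bob between them cover only {green, white} — a naked pair. Remove those values from Hank, Mona.
Mona has just one choice, so Mona = orange. So Nate can't be orange.
No further eliminations apply; Bob can still be any of green, white.

green, white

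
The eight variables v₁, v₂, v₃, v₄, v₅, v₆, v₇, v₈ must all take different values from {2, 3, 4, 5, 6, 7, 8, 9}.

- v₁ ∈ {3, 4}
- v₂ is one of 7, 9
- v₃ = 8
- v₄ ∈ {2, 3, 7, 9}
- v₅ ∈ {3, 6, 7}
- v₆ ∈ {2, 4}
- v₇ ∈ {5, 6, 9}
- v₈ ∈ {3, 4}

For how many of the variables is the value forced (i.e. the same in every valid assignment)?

4

v₃ must be 8 (only option left).
Among the 7 still-open variables, 5 fits only v₇ (and all 7 values in {2, 3, 4, 5, 6, 7, 9} must be used), so v₇ = 5.
The 6 still-open variables together cover exactly {2, 3, 4, 6, 7, 9} — 6 values for 6 variables — and 6 appears only in v₅'s list, so v₅ = 6.
v₁ and v₈ share exactly the 2 values {3, 4}; by pigeonhole those values go to them, so strike 3, 4 from v₄, v₆.
v₆ must be 2 (only option left). Remove 2 from v₄.
Determined: v₃=8, v₅=6, v₆=2, v₇=5. The other variables each still have more than one consistent value. That makes 4.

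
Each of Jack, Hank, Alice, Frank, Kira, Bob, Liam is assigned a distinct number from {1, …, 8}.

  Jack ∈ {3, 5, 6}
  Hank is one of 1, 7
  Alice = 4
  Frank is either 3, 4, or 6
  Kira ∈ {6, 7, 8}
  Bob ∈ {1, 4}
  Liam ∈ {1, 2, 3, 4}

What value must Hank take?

7

Alice has just one choice, so Alice = 4. Strike 4 from Frank, Bob, Liam.
Bob must be 1 (only option left). Remove 1 from Hank, Liam.
So Hank = 7.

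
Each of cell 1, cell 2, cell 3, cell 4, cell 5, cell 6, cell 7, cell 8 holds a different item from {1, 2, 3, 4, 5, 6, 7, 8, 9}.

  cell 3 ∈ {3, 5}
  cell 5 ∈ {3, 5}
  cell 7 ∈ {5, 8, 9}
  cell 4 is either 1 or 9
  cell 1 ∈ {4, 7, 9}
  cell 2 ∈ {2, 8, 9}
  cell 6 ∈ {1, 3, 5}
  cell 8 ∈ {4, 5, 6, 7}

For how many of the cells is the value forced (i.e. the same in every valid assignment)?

cell 3 and cell 5 between them cover only {3, 5} — a naked pair. Remove those values from cell 6, cell 7, cell 8.
cell 6 must be 1 (only option left). Remove 1 from cell 4.
That leaves cell 4 = 9. Remove 9 from cell 1, cell 2, cell 7.
cell 7's domain is down to {8}, so cell 7 = 8. So cell 2 can't be 8.
cell 2 has just one choice, so cell 2 = 2.
Determined: cell 2=2, cell 4=9, cell 6=1, cell 7=8. The other cells each still have more than one consistent value. That makes 4.

4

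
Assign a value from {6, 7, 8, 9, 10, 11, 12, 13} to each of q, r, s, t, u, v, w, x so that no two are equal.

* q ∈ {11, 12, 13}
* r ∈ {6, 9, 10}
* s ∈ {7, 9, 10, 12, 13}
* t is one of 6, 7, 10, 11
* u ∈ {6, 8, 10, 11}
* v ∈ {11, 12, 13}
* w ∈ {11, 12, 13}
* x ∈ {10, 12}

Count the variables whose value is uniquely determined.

Among the 8 variables, 8 fits only u (and all 8 values in {6, 7, 8, 9, 10, 11, 12, 13} must be used), so u = 8.
The 3 variables q, v, w are confined to {11, 12, 13}, which locks those values in; drop them from s, t, x.
That leaves x = 10. Strike 10 from r, s, t.
Determined: u=8, x=10. The other variables each still have more than one consistent value. That makes 2.

2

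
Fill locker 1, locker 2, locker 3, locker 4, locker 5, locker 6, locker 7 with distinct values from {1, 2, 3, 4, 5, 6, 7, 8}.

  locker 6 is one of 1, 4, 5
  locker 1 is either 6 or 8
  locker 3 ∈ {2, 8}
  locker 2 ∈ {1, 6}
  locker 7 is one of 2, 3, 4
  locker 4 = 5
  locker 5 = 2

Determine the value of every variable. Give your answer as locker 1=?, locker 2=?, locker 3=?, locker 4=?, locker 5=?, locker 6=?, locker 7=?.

locker 1=6, locker 2=1, locker 3=8, locker 4=5, locker 5=2, locker 6=4, locker 7=3

locker 4 must be 5 (only option left). Eliminate 5 elsewhere: locker 6.
locker 5's domain is down to {2}, so locker 5 = 2. Strike 2 from locker 3, locker 7.
That leaves locker 3 = 8. Eliminate 8 elsewhere: locker 1.
locker 1's domain is down to {6}, so locker 1 = 6. Eliminate 6 elsewhere: locker 2.
locker 2 must be 1 (only option left). Strike 1 from locker 6.
locker 6's domain is down to {4}, so locker 6 = 4. Eliminate 4 elsewhere: locker 7.
That leaves locker 7 = 3.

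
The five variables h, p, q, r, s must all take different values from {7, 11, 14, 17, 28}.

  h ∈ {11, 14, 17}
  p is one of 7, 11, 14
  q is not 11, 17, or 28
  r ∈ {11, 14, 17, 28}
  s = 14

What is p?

s must be 14 (only option left). Strike 14 from h, p, q, r.
q must be 7 (only option left). Eliminate 7 elsewhere: p.
So p = 11.

11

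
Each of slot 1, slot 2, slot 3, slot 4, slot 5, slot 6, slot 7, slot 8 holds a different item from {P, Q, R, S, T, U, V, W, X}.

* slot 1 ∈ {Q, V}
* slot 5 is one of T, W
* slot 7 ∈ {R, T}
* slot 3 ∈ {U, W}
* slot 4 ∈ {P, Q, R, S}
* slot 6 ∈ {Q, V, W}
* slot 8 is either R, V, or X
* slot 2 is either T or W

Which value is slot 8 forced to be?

slot 2 and slot 5 share exactly the 2 values {T, W}; by pigeonhole those values go to them, so strike T, W from slot 3, slot 6, slot 7.
slot 3's domain is down to {U}, so slot 3 = U.
slot 7's domain is down to {R}, so slot 7 = R. So slot 4, slot 8 can't be R.
slot 1 and slot 6 between them cover only {Q, V} — a naked pair. Remove those values from slot 4, slot 8.
So slot 8 = X.

X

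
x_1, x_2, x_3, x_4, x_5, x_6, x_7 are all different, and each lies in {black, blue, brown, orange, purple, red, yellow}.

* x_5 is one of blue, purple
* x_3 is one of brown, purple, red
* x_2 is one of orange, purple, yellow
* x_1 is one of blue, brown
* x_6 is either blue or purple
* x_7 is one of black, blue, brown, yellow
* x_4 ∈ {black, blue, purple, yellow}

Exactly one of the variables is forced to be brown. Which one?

x_1

Among the 7 variables, orange fits only x_2 (and all 7 values in {black, blue, brown, orange, purple, red, yellow} must be used), so x_2 = orange.
Among the 6 still-open variables, red fits only x_3 (and all 6 values in {black, blue, brown, purple, red, yellow} must be used), so x_3 = red.
x_5 and x_6 between them cover only {blue, purple} — a naked pair. Remove those values from x_1, x_4, x_7.
So brown goes to x_1.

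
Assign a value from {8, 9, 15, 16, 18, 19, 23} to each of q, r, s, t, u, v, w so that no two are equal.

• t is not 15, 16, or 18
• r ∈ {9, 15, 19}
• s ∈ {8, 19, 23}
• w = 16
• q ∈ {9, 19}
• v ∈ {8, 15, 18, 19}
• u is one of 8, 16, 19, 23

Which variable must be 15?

r

w must be 16 (only option left). Eliminate 16 elsewhere: u.
The 6 still-open variables draw from only 6 values {8, 9, 15, 18, 19, 23}, so each is used; only v can be 18, hence v = 18.
Among the 5 still-open variables, 15 fits only r (and all 5 values in {8, 9, 15, 19, 23} must be used), so r = 15.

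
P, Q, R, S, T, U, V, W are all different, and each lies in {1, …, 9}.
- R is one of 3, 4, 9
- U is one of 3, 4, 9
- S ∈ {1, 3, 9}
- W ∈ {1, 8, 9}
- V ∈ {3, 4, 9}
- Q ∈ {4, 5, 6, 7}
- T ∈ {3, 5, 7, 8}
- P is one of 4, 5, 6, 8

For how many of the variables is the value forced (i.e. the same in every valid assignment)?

R, U, V between them cover only {3, 4, 9} — a naked triple. Remove those values from P, Q, S, T, W.
S has just one choice, so S = 1. So W can't be 1.
That leaves W = 8. Remove 8 from P, T.
Determined: S=1, W=8. The other variables each still have more than one consistent value. That makes 2.

2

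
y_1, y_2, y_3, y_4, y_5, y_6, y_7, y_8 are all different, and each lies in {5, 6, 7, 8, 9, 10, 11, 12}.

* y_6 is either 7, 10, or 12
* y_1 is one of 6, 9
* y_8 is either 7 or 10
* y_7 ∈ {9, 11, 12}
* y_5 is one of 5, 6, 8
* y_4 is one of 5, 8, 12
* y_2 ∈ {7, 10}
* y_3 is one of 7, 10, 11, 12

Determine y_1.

6

y_2 and y_8 share exactly the 2 values {7, 10}; by pigeonhole those values go to them, so strike 7, 10 from y_3, y_6.
That leaves y_6 = 12. Strike 12 from y_3, y_4, y_7.
y_3 has just one choice, so y_3 = 11. Strike 11 from y_7.
That leaves y_7 = 9. Remove 9 from y_1.
So y_1 = 6.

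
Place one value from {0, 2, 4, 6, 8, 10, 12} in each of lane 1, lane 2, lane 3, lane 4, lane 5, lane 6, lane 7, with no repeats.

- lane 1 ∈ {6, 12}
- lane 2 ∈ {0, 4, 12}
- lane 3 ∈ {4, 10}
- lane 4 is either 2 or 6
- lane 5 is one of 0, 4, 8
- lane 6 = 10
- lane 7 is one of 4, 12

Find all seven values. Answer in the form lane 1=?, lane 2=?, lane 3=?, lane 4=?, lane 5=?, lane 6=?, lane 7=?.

lane 1=6, lane 2=0, lane 3=4, lane 4=2, lane 5=8, lane 6=10, lane 7=12

lane 6 must be 10 (only option left). Eliminate 10 elsewhere: lane 3.
lane 3 has just one choice, so lane 3 = 4. Eliminate 4 elsewhere: lane 2, lane 5, lane 7.
lane 7's domain is down to {12}, so lane 7 = 12. Strike 12 from lane 1, lane 2.
lane 1's domain is down to {6}, so lane 1 = 6. Eliminate 6 elsewhere: lane 4.
lane 2's domain is down to {0}, so lane 2 = 0. Eliminate 0 elsewhere: lane 5.
lane 4 must be 2 (only option left).
lane 5's domain is down to {8}, so lane 5 = 8.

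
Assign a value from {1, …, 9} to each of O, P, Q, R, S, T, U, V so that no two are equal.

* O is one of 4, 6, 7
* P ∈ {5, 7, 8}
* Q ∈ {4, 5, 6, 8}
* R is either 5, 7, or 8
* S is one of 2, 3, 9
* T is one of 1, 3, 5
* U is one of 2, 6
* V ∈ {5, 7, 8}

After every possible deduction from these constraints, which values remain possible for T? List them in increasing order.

1, 3

P, R, V between them cover only {5, 7, 8} — a naked triple. Remove those values from O, Q, T.
O and Q between them cover only {4, 6} — a naked pair. Remove those values from U.
U's domain is down to {2}, so U = 2. Eliminate 2 elsewhere: S.
No further eliminations apply; T can still be any of 1, 3.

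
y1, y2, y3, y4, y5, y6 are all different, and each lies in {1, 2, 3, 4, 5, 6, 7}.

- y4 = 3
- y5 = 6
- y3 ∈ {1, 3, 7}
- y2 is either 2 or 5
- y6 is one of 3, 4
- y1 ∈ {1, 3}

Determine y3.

7

y4 has just one choice, so y4 = 3. Strike 3 from y1, y3, y6.
That leaves y5 = 6.
That leaves y6 = 4.
y1 has just one choice, so y1 = 1. Remove 1 from y3.
So y3 = 7.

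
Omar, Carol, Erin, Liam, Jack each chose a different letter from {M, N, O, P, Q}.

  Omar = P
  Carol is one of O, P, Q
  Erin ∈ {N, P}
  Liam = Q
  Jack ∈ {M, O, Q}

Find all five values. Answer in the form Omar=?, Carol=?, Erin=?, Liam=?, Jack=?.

Omar=P, Carol=O, Erin=N, Liam=Q, Jack=M

Omar has just one choice, so Omar = P. So Carol, Erin can't be P.
Erin has just one choice, so Erin = N.
Liam must be Q (only option left). Eliminate Q elsewhere: Carol, Jack.
Carol's domain is down to {O}, so Carol = O. So Jack can't be O.
That leaves Jack = M.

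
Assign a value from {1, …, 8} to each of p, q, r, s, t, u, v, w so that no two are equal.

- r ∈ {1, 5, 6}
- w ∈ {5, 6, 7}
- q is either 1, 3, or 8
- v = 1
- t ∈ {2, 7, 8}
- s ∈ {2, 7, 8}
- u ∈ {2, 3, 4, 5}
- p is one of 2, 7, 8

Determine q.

v has just one choice, so v = 1. Strike 1 from q, r.
Among the 7 still-open variables, 4 fits only u (and all 7 values in {2, 3, 4, 5, 6, 7, 8} must be used), so u = 4.
Among the 6 still-open variables, 3 fits only q (and all 6 values in {2, 3, 5, 6, 7, 8} must be used), so q = 3.

3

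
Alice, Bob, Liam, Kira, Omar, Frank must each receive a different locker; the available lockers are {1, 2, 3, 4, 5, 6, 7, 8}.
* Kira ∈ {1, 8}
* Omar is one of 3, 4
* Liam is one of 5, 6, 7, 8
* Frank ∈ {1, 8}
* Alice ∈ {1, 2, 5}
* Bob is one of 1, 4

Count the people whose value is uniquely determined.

2

Kira and Frank share exactly the 2 values {1, 8}; by pigeonhole those values go to them, so strike 1, 8 from Alice, Bob, Liam.
Bob must be 4 (only option left). Remove 4 from Omar.
Omar must be 3 (only option left).
Determined: Bob=4, Omar=3. The other people each still have more than one consistent value. That makes 2.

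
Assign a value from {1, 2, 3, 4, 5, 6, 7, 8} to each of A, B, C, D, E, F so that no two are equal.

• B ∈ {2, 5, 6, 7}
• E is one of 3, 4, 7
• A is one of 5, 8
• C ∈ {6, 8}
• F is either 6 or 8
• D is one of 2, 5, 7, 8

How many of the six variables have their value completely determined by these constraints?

C and F between them cover only {6, 8} — a naked pair. Remove those values from A, B, D.
A has just one choice, so A = 5. Strike 5 from B, D.
The 2 variables B and D are confined to {2, 7}, which locks those values in; drop them from E.
Determined: A=5. The other variables each still have more than one consistent value. That makes 1.

1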